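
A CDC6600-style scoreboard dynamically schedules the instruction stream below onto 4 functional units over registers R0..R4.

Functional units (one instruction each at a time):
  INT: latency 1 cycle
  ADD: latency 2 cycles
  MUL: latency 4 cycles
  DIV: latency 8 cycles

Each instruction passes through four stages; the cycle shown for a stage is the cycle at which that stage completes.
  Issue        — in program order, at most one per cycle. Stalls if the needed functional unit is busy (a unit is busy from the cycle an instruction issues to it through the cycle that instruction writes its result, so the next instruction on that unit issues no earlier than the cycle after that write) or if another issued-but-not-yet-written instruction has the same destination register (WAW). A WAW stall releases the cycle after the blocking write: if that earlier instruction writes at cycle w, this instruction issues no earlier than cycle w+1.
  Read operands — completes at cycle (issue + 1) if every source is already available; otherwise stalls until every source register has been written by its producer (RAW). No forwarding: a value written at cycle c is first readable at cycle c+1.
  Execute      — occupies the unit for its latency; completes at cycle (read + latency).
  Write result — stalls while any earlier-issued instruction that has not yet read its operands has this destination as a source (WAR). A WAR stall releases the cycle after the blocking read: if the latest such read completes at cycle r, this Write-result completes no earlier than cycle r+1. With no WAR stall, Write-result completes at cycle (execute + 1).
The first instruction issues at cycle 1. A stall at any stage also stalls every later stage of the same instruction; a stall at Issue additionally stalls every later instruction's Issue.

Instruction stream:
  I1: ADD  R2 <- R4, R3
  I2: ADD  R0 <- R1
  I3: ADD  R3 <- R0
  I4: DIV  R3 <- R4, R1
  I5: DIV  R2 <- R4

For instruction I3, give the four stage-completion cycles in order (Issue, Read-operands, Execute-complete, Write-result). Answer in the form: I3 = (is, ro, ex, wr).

I3 = (11, 12, 14, 15)

[1] I1→ADD
[2] I1 RO
[4] I1 EX
[5] I1 WR R2
[6] I2→ADD
[7] I2 RO
[9] I2 EX
[10] I2 WR R0
[11] I3→ADD
[12] I3 RO
[14] I3 EX
[15] I3 WR R3
[16] I4→DIV
[17] I4 RO
[25] I4 EX
[26] I4 WR R3
[27] I5→DIV
[28] I5 RO
[36] I5 EX
[37] I5 WR R2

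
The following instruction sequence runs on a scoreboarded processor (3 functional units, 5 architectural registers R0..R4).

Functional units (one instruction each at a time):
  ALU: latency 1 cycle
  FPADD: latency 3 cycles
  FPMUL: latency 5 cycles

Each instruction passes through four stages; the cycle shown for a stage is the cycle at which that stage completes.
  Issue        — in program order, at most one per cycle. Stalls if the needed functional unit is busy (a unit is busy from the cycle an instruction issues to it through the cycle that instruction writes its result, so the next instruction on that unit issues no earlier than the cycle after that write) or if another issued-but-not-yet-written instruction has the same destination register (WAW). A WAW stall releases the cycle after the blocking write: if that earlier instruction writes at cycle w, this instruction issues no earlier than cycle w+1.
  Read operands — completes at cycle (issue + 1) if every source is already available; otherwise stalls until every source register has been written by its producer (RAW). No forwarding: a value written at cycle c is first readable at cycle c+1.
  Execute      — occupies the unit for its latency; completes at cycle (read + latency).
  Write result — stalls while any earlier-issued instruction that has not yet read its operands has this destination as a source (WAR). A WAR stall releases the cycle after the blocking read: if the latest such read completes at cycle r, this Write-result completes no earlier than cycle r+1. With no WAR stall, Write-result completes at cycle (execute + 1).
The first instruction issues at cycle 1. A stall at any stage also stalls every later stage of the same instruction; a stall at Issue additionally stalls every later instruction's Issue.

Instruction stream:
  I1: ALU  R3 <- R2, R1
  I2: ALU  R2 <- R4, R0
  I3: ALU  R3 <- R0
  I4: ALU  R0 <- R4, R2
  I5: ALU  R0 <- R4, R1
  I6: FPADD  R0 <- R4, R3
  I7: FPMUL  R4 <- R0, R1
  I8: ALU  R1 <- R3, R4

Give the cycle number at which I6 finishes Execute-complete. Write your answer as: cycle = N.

cycle = 25

[1] I1 dispatched to ALU
[2] I1 operands ready
[3] I1 complete
[4] R3←I1
[5] I2 dispatched to ALU
[6] I2 operands ready
[7] I2 complete
[8] R2←I2
[9] I3 dispatched to ALU
[10] I3 operands ready
[11] I3 complete
[12] R3←I3
[13] I4 dispatched to ALU
[14] I4 operands ready
[15] I4 complete
[16] R0←I4
[17] I5 dispatched to ALU
[18] I5 operands ready
[19] I5 complete
[20] R0←I5
[21] I6 dispatched to FPADD
[22] I6 operands ready · I7 dispatched to FPMUL
[23] I8 dispatched to ALU
[25] I6 complete
[26] R0←I6
[27] I7 operands ready
[32] I7 complete
[33] R4←I7
[34] I8 operands ready
[35] I8 complete
[36] R1←I8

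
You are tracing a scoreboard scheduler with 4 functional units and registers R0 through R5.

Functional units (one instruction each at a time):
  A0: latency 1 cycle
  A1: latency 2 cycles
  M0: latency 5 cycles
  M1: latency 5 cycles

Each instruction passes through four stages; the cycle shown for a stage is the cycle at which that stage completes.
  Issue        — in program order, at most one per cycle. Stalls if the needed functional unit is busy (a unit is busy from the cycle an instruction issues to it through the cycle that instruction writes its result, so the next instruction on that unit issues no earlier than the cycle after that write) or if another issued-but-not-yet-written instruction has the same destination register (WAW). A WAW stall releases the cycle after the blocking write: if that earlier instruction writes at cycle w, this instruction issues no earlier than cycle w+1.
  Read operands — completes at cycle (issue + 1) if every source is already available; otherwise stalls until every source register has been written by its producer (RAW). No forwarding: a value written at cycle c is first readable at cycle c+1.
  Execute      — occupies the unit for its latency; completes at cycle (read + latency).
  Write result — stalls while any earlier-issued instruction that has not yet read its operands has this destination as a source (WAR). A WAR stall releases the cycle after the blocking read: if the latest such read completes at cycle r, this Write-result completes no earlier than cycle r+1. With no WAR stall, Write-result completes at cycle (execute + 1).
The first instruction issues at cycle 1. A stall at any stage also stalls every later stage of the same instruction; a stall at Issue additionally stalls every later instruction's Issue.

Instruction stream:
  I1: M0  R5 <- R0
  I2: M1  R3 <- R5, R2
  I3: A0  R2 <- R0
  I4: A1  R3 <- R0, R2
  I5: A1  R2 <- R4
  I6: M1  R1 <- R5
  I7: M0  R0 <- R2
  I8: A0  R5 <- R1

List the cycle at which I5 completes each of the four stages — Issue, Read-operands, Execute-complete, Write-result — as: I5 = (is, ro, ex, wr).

cycle 1: I1 dispatched to M0
cycle 2: I1 operands ready | I2 dispatched to M1
cycle 3: I3 dispatched to A0
cycle 4: I3 operands ready
cycle 5: I3 complete
cycle 7: I1 complete
cycle 8: R5←I1
cycle 9: I2 operands ready
cycle 10: R2←I3
cycle 14: I2 complete
cycle 15: R3←I2
cycle 16: I4 dispatched to A1
cycle 17: I4 operands ready
cycle 19: I4 complete
cycle 20: R3←I4
cycle 21: I5 dispatched to A1
cycle 22: I5 operands ready | I6 dispatched to M1
cycle 23: I6 operands ready | I7 dispatched to M0
cycle 24: I5 complete | I8 dispatched to A0
cycle 25: R2←I5
cycle 26: I7 operands ready
cycle 28: I6 complete
cycle 29: R1←I6
cycle 30: I8 operands ready
cycle 31: I7 complete | I8 complete
cycle 32: R0←I7 | R5←I8

I5 = (21, 22, 24, 25)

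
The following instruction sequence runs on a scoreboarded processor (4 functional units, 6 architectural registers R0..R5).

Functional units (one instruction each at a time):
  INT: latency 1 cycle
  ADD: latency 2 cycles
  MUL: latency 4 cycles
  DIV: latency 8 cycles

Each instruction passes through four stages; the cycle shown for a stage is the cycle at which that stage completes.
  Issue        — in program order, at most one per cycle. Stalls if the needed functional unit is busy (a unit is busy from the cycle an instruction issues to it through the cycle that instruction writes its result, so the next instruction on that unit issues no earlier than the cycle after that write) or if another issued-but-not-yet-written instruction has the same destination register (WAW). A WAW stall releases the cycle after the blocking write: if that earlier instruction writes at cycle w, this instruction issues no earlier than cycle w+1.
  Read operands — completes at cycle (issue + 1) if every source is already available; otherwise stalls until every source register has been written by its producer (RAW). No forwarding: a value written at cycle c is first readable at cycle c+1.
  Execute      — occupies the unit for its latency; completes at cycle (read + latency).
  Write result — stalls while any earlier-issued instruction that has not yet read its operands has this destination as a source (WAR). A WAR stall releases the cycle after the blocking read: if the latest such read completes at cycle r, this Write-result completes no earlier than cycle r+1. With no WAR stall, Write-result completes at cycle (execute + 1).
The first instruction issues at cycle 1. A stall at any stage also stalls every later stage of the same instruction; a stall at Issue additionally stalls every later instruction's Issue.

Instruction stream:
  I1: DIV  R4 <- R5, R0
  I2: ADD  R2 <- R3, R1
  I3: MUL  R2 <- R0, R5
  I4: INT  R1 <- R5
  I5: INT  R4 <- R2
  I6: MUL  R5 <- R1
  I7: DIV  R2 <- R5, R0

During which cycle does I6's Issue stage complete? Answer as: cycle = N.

cycle = 14

I1: IS=1 RO=2 EX=10 WR=11
I2: IS=2 RO=3 EX=5 WR=6
I3: IS=7 RO=8 EX=12 WR=13  [WAW R2: wait I2 write@6]
I4: IS=8 RO=9 EX=10 WR=11
I5: IS=12 RO=14 EX=15 WR=16  [struct: INT busy until I4 writes@11; RAW R2: wait I3 write@13]
I6: IS=14 RO=15 EX=19 WR=20  [struct: MUL busy until I3 writes@13]
I7: IS=15 RO=21 EX=29 WR=30  [RAW R5: wait I6 write@20]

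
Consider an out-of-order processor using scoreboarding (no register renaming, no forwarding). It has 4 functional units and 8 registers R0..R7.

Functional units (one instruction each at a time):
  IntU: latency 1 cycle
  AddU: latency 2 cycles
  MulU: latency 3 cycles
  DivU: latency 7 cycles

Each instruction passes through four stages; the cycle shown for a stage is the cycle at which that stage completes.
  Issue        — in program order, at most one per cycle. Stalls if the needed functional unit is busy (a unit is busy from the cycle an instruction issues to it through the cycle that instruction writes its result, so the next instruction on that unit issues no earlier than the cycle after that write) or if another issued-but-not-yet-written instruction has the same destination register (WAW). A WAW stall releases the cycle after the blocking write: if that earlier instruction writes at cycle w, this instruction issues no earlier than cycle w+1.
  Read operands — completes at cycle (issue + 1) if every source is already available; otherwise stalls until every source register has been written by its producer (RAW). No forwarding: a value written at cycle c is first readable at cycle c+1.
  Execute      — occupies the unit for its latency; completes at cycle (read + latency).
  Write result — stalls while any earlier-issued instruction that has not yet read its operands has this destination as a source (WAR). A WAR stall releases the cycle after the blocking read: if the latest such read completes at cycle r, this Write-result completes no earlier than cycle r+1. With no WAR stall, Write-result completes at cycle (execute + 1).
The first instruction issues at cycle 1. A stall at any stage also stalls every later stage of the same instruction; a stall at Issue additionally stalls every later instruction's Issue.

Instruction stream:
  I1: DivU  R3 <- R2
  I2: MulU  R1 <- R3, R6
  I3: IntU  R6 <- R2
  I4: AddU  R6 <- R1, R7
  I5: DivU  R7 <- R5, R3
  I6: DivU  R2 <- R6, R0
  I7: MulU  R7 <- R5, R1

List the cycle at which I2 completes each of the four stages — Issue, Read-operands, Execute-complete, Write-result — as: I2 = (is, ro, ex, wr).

I2 = (2, 11, 14, 15)

1) issue 1, read 2, done 9, write 10
2) issue 2, read 11, done 14, write 15  <RAW R3: wait I1 write@10>
3) issue 3, read 4, done 5, write 12  <WAR R6: wait I2 read@11>
4) issue 13, read 16, done 18, write 19  <WAW R6: wait I3 write@12 / RAW R1: wait I2 write@15>
5) issue 14, read 15, done 22, write 23
6) issue 24, read 25, done 32, write 33  <struct: DivU busy until I5 writes@23>
7) issue 25, read 26, done 29, write 30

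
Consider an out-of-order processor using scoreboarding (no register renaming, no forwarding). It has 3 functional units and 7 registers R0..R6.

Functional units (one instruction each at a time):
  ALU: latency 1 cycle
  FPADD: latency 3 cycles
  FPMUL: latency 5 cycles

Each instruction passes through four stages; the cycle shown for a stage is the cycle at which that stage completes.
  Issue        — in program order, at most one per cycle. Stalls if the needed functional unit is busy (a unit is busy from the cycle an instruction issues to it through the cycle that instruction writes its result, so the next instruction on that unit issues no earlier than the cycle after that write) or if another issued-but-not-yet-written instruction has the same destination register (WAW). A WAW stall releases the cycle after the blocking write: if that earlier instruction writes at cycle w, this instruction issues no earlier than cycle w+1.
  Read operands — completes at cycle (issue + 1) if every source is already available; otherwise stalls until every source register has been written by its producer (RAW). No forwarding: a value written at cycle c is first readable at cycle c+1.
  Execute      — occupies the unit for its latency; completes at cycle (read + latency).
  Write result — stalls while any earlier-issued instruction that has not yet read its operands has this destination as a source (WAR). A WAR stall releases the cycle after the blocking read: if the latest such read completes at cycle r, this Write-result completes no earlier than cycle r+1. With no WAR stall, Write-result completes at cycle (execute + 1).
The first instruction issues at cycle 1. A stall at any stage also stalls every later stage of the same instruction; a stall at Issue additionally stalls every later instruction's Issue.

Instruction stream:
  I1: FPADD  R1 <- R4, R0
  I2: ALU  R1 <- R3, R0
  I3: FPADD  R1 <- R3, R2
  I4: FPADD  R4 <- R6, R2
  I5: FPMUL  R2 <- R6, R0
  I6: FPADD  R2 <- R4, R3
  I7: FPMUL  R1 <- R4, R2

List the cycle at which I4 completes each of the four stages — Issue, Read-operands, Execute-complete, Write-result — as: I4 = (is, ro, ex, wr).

cycle 1: issue I1 (FPADD)
cycle 2: I1 read-ops
cycle 5: I1 finished on FPADD
cycle 6: I1→R1
cycle 7: issue I2 (ALU)
cycle 8: I2 read-ops
cycle 9: I2 finished on ALU
cycle 10: I2→R1
cycle 11: issue I3 (FPADD)
cycle 12: I3 read-ops
cycle 15: I3 finished on FPADD
cycle 16: I3→R1
cycle 17: issue I4 (FPADD)
cycle 18: I4 read-ops; issue I5 (FPMUL)
cycle 19: I5 read-ops
cycle 21: I4 finished on FPADD
cycle 22: I4→R4
cycle 24: I5 finished on FPMUL
cycle 25: I5→R2
cycle 26: issue I6 (FPADD)
cycle 27: I6 read-ops; issue I7 (FPMUL)
cycle 30: I6 finished on FPADD
cycle 31: I6→R2
cycle 32: I7 read-ops
cycle 37: I7 finished on FPMUL
cycle 38: I7→R1

I4 = (17, 18, 21, 22)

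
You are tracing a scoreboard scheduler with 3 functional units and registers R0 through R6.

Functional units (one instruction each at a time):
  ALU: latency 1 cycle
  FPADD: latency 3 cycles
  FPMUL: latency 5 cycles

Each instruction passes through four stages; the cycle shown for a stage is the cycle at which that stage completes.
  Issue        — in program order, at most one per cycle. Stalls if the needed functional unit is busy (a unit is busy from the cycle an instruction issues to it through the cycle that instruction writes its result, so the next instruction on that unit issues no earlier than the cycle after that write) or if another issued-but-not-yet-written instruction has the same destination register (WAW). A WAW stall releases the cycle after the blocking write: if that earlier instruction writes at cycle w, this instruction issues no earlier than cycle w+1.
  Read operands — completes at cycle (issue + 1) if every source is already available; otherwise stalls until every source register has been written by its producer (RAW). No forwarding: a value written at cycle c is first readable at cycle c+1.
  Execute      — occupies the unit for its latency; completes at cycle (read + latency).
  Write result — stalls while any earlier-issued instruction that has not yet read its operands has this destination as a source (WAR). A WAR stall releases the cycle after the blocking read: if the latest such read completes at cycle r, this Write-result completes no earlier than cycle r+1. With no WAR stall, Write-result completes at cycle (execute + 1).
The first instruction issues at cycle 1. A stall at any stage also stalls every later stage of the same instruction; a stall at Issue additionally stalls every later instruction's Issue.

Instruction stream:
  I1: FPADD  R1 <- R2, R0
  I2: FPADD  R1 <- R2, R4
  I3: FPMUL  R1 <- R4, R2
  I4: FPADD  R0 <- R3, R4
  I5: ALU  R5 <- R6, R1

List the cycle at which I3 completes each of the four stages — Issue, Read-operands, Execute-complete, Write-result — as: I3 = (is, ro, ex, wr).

t=1  I1→FPADD
t=2  I1 RO
t=5  I1 EX
t=6  I1 WR R1
t=7  I2→FPADD
t=8  I2 RO
t=11  I2 EX
t=12  I2 WR R1
t=13  I3→FPMUL
t=14  I3 RO, I4→FPADD
t=15  I4 RO, I5→ALU
t=18  I4 EX
t=19  I3 EX, I4 WR R0
t=20  I3 WR R1
t=21  I5 RO
t=22  I5 EX
t=23  I5 WR R5

I3 = (13, 14, 19, 20)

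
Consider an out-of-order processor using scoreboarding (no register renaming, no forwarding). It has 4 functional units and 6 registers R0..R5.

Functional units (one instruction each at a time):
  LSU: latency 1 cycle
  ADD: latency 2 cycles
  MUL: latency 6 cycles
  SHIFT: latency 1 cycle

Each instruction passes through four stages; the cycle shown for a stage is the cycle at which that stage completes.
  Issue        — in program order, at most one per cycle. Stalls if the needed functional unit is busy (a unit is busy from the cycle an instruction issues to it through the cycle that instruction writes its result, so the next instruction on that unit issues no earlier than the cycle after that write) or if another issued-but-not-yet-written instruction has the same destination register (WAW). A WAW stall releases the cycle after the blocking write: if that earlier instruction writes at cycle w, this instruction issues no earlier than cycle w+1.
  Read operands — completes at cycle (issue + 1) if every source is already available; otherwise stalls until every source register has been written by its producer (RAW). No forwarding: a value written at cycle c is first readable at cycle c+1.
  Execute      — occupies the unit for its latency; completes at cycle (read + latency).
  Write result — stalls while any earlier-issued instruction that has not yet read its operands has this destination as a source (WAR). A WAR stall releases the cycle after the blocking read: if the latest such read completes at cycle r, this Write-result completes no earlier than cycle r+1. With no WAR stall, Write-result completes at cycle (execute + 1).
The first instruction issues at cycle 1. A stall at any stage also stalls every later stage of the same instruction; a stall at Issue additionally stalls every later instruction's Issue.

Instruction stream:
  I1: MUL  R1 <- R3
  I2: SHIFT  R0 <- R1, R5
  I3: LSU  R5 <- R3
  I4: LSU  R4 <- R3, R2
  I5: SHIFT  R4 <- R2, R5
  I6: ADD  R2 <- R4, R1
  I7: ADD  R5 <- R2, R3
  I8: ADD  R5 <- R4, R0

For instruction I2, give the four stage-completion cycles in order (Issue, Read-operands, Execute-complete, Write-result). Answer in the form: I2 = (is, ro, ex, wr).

1) issue 1, read 2, done 8, write 9
2) issue 2, read 10, done 11, write 12  <RAW R1: wait I1 write@9>
3) issue 3, read 4, done 5, write 11  <WAR R5: wait I2 read@10>
4) issue 12, read 13, done 14, write 15  <struct: LSU busy until I3 writes@11>
5) issue 16, read 17, done 18, write 19  <WAW R4: wait I4 write@15>
6) issue 17, read 20, done 22, write 23  <RAW R4: wait I5 write@19>
7) issue 24, read 25, done 27, write 28  <struct: ADD busy until I6 writes@23>
8) issue 29, read 30, done 32, write 33  <struct: ADD busy until I7 writes@28>

I2 = (2, 10, 11, 12)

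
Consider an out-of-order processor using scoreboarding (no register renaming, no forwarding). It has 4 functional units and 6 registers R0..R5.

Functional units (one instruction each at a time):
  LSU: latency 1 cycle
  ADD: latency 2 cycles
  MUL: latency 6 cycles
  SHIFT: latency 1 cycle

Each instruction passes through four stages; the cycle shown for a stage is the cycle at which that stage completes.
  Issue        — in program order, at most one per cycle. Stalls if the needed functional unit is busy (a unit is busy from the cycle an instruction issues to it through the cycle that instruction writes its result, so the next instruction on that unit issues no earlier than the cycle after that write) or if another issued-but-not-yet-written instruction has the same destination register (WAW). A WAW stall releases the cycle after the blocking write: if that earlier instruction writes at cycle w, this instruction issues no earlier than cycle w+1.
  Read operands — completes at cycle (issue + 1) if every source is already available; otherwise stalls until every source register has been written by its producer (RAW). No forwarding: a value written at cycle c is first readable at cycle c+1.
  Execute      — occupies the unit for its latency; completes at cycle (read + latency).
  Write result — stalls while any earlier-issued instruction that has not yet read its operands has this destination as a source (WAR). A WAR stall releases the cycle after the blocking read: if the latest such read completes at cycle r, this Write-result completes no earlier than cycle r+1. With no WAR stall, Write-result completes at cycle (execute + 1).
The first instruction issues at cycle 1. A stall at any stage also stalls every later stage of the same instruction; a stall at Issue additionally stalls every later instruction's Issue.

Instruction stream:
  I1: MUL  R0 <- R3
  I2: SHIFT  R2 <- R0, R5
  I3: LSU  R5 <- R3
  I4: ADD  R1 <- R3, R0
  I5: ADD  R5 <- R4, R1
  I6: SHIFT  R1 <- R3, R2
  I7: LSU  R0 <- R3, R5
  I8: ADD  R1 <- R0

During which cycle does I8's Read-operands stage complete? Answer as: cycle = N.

1) issue 1, read 2, done 8, write 9
2) issue 2, read 10, done 11, write 12  <RAW R0: wait I1 write@9>
3) issue 3, read 4, done 5, write 11  <WAR R5: wait I2 read@10>
4) issue 4, read 10, done 12, write 13  <RAW R0: wait I1 write@9>
5) issue 14, read 15, done 17, write 18  <struct: ADD busy until I4 writes@13>
6) issue 15, read 16, done 17, write 18
7) issue 16, read 19, done 20, write 21  <RAW R5: wait I5 write@18>
8) issue 19, read 22, done 24, write 25  <WAW R1: wait I6 write@18 / RAW R0: wait I7 write@21>

cycle = 22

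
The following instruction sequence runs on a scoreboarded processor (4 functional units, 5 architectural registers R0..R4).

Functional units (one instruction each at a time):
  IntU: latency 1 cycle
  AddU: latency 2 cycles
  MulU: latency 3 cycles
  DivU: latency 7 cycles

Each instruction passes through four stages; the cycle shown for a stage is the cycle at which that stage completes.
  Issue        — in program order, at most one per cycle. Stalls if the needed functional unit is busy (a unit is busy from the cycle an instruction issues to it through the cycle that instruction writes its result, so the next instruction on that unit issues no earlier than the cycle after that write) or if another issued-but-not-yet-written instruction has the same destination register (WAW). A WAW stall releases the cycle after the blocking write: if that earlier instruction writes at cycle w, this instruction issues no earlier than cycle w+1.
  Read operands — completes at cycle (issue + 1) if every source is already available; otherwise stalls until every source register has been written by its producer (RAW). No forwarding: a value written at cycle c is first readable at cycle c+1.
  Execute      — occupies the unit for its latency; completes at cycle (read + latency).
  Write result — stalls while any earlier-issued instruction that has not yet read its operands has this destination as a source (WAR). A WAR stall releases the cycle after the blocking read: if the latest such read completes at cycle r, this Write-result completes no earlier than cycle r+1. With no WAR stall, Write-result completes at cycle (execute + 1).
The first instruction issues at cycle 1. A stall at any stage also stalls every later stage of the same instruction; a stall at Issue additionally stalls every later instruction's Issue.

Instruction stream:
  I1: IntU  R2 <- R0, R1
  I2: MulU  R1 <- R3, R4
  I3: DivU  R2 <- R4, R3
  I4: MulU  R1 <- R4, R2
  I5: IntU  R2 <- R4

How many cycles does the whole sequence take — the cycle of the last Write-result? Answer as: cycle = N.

cycle = 19

  I1 | 1 | 2 | 3 | 4
  I2 | 2 | 3 | 6 | 7
  I3 | 5 | 6 | 13 | 14   WAW R2: wait I1 write@4
  I4 | 8 | 15 | 18 | 19   struct: MulU busy until I2 writes@7 · RAW R2: wait I3 write@14
  I5 | 15 | 16 | 17 | 18   WAW R2: wait I3 write@14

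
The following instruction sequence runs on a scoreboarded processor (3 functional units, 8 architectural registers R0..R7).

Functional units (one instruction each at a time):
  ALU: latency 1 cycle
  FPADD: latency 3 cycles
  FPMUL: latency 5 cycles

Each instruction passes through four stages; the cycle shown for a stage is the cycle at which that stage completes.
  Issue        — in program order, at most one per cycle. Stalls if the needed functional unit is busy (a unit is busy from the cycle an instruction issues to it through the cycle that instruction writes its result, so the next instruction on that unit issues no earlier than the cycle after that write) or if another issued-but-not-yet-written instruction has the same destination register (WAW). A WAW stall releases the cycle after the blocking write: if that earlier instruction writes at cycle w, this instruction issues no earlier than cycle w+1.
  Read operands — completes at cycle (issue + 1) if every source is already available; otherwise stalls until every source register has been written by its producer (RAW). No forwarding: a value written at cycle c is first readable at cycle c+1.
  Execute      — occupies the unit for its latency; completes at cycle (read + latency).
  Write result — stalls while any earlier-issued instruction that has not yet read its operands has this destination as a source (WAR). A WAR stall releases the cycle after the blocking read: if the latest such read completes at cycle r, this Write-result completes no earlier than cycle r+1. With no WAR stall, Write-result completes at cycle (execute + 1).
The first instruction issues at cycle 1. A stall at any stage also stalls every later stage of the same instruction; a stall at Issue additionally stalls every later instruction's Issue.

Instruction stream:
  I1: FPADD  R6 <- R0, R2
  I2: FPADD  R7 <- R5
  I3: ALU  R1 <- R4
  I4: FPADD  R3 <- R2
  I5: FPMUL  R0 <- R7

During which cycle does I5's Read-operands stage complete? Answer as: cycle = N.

cycle = 15

[I1] 1/2/5/6
[I2] 7/8/11/12  (struct: FPADD busy until I1 writes@6)
[I3] 8/9/10/11
[I4] 13/14/17/18  (struct: FPADD busy until I2 writes@12)
[I5] 14/15/20/21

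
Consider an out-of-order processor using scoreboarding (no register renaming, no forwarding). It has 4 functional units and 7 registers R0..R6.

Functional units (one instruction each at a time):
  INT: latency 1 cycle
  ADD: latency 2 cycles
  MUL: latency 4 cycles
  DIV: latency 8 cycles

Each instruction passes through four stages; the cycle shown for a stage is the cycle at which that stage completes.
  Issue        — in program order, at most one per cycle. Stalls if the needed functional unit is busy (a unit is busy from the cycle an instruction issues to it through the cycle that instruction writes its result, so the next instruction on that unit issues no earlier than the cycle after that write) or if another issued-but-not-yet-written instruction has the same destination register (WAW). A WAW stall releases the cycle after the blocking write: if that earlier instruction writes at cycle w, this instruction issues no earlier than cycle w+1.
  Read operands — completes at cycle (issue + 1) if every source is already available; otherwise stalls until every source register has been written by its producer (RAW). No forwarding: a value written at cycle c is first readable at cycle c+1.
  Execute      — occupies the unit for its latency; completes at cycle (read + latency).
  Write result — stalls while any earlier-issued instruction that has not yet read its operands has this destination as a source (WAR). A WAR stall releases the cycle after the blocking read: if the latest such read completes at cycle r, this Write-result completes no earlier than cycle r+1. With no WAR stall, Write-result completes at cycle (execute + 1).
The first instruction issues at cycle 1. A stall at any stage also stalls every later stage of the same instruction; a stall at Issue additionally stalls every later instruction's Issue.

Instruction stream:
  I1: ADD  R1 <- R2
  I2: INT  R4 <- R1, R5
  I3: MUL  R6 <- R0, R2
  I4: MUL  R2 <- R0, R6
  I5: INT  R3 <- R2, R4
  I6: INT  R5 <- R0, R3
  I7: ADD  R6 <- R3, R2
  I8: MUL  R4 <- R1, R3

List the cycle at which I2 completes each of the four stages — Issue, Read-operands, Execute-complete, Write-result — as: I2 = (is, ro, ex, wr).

I2 = (2, 6, 7, 8)

I1  is:1  ro:2  ex:4  wr:5
I2  is:2  ro:6  ex:7  wr:8  — RAW R1: wait I1 write@5
I3  is:3  ro:4  ex:8  wr:9
I4  is:10  ro:11  ex:15  wr:16  — struct: MUL busy until I3 writes@9
I5  is:11  ro:17  ex:18  wr:19  — RAW R2: wait I4 write@16
I6  is:20  ro:21  ex:22  wr:23  — struct: INT busy until I5 writes@19
I7  is:21  ro:22  ex:24  wr:25
I8  is:22  ro:23  ex:27  wr:28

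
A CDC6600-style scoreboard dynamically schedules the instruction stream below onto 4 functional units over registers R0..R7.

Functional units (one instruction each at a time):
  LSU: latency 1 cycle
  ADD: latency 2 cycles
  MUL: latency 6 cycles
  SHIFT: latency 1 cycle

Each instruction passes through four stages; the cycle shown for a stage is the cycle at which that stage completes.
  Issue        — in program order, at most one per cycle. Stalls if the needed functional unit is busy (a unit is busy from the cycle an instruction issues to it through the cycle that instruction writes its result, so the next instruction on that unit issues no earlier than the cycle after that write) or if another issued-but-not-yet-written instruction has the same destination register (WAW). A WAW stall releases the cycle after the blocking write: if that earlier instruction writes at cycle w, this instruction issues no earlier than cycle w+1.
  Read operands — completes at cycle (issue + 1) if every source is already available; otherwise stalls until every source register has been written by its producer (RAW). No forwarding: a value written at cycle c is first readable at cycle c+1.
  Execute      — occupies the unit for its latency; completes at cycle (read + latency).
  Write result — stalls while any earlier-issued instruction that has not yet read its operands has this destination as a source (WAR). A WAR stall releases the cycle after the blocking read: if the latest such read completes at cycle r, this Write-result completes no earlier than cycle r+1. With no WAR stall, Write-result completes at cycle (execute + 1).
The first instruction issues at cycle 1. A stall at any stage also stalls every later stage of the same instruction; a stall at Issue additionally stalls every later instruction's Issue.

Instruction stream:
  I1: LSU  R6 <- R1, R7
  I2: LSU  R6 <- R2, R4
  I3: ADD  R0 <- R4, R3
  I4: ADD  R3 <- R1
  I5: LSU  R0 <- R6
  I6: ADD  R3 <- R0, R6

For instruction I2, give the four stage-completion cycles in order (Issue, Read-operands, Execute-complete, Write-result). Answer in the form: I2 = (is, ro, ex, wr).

I1  is:1  ro:2  ex:3  wr:4
I2  is:5  ro:6  ex:7  wr:8  — struct: LSU busy until I1 writes@4
I3  is:6  ro:7  ex:9  wr:10
I4  is:11  ro:12  ex:14  wr:15  — struct: ADD busy until I3 writes@10
I5  is:12  ro:13  ex:14  wr:15
I6  is:16  ro:17  ex:19  wr:20  — struct: ADD busy until I4 writes@15

I2 = (5, 6, 7, 8)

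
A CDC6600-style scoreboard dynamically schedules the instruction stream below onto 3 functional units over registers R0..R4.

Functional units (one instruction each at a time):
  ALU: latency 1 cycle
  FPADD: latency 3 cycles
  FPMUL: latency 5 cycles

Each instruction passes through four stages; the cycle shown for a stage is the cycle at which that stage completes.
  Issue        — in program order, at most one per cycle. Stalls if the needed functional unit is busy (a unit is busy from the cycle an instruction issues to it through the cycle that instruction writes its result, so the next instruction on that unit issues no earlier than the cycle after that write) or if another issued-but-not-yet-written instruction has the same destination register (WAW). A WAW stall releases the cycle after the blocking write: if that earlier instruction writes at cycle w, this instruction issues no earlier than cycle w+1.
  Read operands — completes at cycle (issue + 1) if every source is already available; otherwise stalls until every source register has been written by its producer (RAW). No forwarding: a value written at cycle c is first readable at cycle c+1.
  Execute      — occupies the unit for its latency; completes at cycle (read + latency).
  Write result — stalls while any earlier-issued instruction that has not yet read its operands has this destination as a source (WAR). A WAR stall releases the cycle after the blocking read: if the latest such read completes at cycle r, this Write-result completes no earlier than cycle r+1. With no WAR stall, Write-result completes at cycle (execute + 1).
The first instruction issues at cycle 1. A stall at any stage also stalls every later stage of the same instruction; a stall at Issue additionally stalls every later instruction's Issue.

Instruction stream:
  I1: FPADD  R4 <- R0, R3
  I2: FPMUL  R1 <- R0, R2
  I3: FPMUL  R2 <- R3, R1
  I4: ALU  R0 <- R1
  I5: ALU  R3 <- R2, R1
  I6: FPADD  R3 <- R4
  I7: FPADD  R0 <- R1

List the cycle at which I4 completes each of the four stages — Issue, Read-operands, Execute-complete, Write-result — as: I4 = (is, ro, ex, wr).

I4 = (11, 12, 13, 14)

1) issue 1, read 2, done 5, write 6
2) issue 2, read 3, done 8, write 9
3) issue 10, read 11, done 16, write 17  <struct: FPMUL busy until I2 writes@9>
4) issue 11, read 12, done 13, write 14
5) issue 15, read 18, done 19, write 20  <struct: ALU busy until I4 writes@14 / RAW R2: wait I3 write@17>
6) issue 21, read 22, done 25, write 26  <WAW R3: wait I5 write@20>
7) issue 27, read 28, done 31, write 32  <struct: FPADD busy until I6 writes@26>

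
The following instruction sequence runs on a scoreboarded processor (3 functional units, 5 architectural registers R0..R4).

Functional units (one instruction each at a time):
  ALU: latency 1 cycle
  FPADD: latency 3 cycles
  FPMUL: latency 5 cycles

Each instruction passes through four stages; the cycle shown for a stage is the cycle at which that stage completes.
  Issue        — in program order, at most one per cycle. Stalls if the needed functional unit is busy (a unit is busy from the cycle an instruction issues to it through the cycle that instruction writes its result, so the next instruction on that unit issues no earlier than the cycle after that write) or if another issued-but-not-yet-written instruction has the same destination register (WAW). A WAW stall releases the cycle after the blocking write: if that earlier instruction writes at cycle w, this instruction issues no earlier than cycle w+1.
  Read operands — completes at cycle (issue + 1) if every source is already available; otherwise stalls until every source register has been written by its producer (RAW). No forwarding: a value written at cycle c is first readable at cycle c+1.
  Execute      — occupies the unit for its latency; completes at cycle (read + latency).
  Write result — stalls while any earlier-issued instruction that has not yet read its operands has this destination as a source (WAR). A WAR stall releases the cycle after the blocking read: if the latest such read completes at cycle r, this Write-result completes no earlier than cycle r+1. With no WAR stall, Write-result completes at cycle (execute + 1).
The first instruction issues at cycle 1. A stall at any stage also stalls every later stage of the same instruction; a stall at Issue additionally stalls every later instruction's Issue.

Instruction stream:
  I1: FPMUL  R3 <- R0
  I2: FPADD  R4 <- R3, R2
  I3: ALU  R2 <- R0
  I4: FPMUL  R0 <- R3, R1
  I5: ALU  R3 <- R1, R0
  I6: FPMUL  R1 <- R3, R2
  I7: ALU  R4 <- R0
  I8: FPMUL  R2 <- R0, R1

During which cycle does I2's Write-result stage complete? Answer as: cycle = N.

cycle = 13

c1: issue I1 (FPMUL)
c2: I1 read-ops · issue I2 (FPADD)
c3: issue I3 (ALU)
c4: I3 read-ops
c5: I3 finished on ALU
c7: I1 finished on FPMUL
c8: I1→R3
c9: I2 read-ops · issue I4 (FPMUL)
c10: I3→R2 · I4 read-ops
c11: issue I5 (ALU)
c12: I2 finished on FPADD
c13: I2→R4
c15: I4 finished on FPMUL
c16: I4→R0
c17: I5 read-ops · issue I6 (FPMUL)
c18: I5 finished on ALU
c19: I5→R3
c20: I6 read-ops · issue I7 (ALU)
c21: I7 read-ops
c22: I7 finished on ALU
c23: I7→R4
c25: I6 finished on FPMUL
c26: I6→R1
c27: issue I8 (FPMUL)
c28: I8 read-ops
c33: I8 finished on FPMUL
c34: I8→R2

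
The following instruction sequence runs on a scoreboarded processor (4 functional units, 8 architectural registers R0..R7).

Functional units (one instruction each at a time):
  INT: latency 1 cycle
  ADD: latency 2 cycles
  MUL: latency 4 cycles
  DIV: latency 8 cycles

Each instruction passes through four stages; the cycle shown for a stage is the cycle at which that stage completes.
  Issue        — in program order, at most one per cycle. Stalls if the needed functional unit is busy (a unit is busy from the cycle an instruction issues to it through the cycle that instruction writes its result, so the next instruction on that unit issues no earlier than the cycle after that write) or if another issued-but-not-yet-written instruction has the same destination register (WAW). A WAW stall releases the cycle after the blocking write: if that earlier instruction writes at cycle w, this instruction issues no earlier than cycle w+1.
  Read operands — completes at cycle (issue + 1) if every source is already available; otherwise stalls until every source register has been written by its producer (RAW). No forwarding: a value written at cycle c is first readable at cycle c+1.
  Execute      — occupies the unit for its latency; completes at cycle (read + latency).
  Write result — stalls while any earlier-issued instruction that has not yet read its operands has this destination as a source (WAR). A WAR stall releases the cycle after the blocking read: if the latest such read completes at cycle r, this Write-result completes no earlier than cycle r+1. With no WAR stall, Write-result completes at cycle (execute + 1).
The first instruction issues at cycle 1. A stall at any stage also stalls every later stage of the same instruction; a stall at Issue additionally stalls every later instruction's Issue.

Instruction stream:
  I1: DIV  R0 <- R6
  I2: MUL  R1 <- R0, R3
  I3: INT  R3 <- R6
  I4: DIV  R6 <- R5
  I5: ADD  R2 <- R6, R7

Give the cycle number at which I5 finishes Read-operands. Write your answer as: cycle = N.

cycle = 23

1) issue 1, read 2, done 10, write 11
2) issue 2, read 12, done 16, write 17  <RAW R0: wait I1 write@11>
3) issue 3, read 4, done 5, write 13  <WAR R3: wait I2 read@12>
4) issue 12, read 13, done 21, write 22  <struct: DIV busy until I1 writes@11>
5) issue 13, read 23, done 25, write 26  <RAW R6: wait I4 write@22>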